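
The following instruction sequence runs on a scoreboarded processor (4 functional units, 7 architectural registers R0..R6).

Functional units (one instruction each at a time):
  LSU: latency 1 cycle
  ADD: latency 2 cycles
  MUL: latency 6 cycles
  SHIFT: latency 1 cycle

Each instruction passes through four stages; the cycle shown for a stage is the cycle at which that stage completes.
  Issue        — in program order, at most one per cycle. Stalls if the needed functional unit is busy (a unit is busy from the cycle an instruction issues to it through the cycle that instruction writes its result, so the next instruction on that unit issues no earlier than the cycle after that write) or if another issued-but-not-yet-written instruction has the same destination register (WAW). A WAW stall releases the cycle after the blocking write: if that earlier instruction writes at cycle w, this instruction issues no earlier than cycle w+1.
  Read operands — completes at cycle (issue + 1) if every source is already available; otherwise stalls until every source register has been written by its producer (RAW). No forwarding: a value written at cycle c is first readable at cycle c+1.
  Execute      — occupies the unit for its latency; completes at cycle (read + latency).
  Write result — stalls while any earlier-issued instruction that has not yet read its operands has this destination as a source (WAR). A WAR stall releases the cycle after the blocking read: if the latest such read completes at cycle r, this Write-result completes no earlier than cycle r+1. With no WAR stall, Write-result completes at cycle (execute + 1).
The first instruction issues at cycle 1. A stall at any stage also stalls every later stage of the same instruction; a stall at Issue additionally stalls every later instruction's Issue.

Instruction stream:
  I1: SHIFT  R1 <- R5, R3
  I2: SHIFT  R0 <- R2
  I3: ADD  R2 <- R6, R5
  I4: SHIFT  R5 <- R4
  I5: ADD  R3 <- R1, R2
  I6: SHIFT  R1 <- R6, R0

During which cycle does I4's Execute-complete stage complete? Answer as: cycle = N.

[I1] 1/2/3/4
[I2] 5/6/7/8  (struct: SHIFT busy until I1 writes@4)
[I3] 6/7/9/10
[I4] 9/10/11/12  (struct: SHIFT busy until I2 writes@8)
[I5] 11/12/14/15  (struct: ADD busy until I3 writes@10)
[I6] 13/14/15/16  (struct: SHIFT busy until I4 writes@12)

cycle = 11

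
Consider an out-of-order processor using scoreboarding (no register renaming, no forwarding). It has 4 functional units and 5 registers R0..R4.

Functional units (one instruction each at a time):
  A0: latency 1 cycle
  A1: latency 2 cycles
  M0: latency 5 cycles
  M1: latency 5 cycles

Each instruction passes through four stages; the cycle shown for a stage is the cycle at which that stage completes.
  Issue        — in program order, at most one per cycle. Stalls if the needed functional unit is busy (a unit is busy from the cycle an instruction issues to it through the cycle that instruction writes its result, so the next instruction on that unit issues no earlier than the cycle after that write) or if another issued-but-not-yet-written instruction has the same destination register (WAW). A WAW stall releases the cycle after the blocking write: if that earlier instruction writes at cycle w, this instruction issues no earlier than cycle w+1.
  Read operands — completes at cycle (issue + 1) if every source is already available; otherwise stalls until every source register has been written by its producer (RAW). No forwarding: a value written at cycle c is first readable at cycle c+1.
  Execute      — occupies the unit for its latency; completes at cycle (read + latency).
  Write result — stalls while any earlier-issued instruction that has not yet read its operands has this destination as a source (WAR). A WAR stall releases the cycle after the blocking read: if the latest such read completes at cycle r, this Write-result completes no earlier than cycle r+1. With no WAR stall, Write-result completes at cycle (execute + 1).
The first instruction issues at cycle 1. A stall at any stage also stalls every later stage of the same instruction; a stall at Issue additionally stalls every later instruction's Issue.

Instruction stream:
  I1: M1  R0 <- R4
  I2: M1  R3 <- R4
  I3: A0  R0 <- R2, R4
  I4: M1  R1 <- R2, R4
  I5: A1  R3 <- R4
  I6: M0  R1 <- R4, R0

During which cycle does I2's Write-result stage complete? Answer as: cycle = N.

I1  is:1  ro:2  ex:7  wr:8
I2  is:9  ro:10  ex:15  wr:16  — struct: M1 busy until I1 writes@8
I3  is:10  ro:11  ex:12  wr:13
I4  is:17  ro:18  ex:23  wr:24  — struct: M1 busy until I2 writes@16
I5  is:18  ro:19  ex:21  wr:22
I6  is:25  ro:26  ex:31  wr:32  — WAW R1: wait I4 write@24

cycle = 16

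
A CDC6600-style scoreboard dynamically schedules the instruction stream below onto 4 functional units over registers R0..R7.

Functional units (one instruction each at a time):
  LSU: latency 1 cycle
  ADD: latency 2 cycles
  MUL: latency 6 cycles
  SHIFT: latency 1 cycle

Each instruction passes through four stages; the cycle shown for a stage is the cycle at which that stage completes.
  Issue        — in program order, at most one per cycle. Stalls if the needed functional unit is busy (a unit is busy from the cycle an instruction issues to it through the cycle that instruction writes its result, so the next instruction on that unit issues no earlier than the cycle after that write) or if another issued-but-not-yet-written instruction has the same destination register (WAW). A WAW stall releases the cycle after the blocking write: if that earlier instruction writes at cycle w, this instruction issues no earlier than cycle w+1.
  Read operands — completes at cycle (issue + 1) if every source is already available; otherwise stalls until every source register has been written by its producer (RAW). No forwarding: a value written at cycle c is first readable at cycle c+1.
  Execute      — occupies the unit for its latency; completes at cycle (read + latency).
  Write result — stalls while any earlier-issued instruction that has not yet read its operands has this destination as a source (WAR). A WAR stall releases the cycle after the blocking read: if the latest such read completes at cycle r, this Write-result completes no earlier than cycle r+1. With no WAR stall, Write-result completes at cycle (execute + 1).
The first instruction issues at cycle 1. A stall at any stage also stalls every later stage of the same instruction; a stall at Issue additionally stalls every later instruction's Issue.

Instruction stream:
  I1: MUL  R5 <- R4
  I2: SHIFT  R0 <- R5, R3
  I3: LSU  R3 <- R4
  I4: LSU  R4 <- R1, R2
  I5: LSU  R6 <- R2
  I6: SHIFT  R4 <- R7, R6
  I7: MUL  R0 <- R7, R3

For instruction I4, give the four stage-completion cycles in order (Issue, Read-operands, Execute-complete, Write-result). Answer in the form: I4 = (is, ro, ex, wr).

I4 = (12, 13, 14, 15)

I1 -> (1, 2, 8, 9)
I2 -> (2, 10, 11, 12)  // RAW R5: wait I1 write@9
I3 -> (3, 4, 5, 11)  // WAR R3: wait I2 read@10
I4 -> (12, 13, 14, 15)  // struct: LSU busy until I3 writes@11
I5 -> (16, 17, 18, 19)  // struct: LSU busy until I4 writes@15
I6 -> (17, 20, 21, 22)  // RAW R6: wait I5 write@19
I7 -> (18, 19, 25, 26)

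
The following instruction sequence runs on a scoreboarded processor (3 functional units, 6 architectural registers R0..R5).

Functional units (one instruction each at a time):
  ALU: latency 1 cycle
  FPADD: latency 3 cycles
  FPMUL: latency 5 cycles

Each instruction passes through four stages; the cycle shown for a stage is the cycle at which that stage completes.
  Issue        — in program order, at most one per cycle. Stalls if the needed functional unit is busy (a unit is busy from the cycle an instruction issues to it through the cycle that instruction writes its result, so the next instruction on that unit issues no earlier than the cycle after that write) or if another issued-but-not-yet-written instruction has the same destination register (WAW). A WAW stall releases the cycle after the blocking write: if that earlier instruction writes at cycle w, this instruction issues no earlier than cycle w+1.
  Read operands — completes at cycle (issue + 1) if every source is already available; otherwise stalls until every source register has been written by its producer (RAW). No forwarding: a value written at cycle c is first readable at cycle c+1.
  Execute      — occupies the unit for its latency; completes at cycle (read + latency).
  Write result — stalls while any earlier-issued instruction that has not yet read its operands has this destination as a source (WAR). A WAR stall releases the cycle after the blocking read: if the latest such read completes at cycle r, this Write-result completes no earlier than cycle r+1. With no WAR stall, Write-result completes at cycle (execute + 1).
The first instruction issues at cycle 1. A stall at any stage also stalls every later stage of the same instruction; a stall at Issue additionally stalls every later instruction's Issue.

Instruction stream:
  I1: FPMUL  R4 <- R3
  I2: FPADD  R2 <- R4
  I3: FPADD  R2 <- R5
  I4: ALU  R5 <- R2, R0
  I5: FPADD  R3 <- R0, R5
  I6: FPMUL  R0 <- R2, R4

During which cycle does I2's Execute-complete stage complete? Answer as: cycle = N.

[1] issue I1 (FPMUL)
[2] I1 read-ops, issue I2 (FPADD)
[7] I1 finished on FPMUL
[8] I1→R4
[9] I2 read-ops
[12] I2 finished on FPADD
[13] I2→R2
[14] issue I3 (FPADD)
[15] I3 read-ops, issue I4 (ALU)
[18] I3 finished on FPADD
[19] I3→R2
[20] I4 read-ops, issue I5 (FPADD)
[21] I4 finished on ALU, issue I6 (FPMUL)
[22] I4→R5, I6 read-ops
[23] I5 read-ops
[26] I5 finished on FPADD
[27] I5→R3, I6 finished on FPMUL
[28] I6→R0

cycle = 12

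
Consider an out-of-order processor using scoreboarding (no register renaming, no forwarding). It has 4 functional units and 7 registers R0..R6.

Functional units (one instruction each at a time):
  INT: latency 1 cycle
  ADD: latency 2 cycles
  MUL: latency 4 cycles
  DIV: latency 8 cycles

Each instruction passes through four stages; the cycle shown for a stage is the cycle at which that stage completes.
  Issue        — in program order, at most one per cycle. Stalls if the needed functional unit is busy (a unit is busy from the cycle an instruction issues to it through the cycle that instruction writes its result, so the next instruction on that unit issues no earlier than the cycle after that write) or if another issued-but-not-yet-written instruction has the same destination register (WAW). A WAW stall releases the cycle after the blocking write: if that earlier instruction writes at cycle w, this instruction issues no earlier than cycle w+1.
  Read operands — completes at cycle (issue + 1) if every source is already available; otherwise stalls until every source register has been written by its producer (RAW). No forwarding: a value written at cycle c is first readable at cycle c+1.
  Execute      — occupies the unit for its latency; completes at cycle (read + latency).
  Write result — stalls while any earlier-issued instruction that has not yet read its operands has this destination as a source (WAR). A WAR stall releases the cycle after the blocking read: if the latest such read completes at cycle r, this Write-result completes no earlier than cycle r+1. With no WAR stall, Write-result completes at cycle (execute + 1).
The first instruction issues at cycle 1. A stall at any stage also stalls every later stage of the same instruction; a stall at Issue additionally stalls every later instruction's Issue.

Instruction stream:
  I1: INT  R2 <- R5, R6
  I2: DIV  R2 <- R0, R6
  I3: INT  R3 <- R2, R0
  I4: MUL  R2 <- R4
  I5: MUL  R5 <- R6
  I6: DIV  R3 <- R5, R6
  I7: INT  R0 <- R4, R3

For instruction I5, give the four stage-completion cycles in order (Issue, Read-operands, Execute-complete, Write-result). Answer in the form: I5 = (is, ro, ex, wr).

[I1] 1/2/3/4
[I2] 5/6/14/15  (WAW R2: wait I1 write@4)
[I3] 6/16/17/18  (RAW R2: wait I2 write@15)
[I4] 16/17/21/22  (WAW R2: wait I2 write@15)
[I5] 23/24/28/29  (struct: MUL busy until I4 writes@22)
[I6] 24/30/38/39  (RAW R5: wait I5 write@29)
[I7] 25/40/41/42  (RAW R3: wait I6 write@39)

I5 = (23, 24, 28, 29)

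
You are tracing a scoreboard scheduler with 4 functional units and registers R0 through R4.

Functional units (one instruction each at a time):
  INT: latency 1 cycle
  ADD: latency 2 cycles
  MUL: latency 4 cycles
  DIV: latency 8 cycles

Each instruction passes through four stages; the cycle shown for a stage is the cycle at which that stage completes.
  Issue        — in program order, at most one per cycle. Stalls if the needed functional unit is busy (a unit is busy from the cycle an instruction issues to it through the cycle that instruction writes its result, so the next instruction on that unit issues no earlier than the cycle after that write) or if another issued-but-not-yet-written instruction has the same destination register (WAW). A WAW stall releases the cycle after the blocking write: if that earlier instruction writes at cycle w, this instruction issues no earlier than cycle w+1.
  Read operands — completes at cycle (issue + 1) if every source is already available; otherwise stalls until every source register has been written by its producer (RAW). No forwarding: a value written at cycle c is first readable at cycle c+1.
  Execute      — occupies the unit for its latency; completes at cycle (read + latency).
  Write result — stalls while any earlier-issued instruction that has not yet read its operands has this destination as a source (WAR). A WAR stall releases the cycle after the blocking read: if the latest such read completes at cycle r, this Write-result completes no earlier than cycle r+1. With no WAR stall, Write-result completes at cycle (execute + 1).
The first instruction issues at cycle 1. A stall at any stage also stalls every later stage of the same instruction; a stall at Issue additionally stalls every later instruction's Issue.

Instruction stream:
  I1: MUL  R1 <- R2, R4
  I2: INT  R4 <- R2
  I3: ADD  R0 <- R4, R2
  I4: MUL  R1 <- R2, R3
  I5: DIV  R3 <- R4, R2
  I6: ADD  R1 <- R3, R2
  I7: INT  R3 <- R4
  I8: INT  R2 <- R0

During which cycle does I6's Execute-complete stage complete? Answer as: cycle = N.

[I1] 1/2/6/7
[I2] 2/3/4/5
[I3] 3/6/8/9  (RAW R4: wait I2 write@5)
[I4] 8/9/13/14  (struct: MUL busy until I1 writes@7)
[I5] 9/10/18/19
[I6] 15/20/22/23  (WAW R1: wait I4 write@14; RAW R3: wait I5 write@19)
[I7] 20/21/22/23  (WAW R3: wait I5 write@19)
[I8] 24/25/26/27  (struct: INT busy until I7 writes@23)

cycle = 22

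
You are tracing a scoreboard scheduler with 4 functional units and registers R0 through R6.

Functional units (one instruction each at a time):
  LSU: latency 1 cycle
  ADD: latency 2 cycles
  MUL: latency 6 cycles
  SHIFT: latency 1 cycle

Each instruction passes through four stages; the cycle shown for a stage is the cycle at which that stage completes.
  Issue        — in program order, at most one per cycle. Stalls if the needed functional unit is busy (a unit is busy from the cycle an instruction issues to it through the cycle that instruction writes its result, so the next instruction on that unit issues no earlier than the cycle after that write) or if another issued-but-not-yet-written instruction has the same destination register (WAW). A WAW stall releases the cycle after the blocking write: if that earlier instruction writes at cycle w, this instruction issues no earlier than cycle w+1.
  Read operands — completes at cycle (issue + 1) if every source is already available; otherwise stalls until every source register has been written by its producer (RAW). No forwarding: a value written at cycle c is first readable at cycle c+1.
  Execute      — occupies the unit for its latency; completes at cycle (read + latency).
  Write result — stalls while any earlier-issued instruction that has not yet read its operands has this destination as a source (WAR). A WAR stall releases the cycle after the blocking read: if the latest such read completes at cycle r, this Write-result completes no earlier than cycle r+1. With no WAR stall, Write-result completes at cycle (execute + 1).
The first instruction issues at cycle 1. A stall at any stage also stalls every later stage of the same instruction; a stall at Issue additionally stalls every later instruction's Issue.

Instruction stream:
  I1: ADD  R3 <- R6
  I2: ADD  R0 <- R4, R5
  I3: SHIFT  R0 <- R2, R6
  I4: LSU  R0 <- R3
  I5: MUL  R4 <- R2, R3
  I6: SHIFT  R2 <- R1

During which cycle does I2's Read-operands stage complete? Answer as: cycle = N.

t=1  I1 issues→ADD
t=2  I1 reads
t=4  I1 exec-done
t=5  I1 writes R3
t=6  I2 issues→ADD
t=7  I2 reads
t=9  I2 exec-done
t=10  I2 writes R0
t=11  I3 issues→SHIFT
t=12  I3 reads
t=13  I3 exec-done
t=14  I3 writes R0
t=15  I4 issues→LSU
t=16  I4 reads | I5 issues→MUL
t=17  I4 exec-done | I5 reads | I6 issues→SHIFT
t=18  I4 writes R0 | I6 reads
t=19  I6 exec-done
t=20  I6 writes R2
t=23  I5 exec-done
t=24  I5 writes R4

cycle = 7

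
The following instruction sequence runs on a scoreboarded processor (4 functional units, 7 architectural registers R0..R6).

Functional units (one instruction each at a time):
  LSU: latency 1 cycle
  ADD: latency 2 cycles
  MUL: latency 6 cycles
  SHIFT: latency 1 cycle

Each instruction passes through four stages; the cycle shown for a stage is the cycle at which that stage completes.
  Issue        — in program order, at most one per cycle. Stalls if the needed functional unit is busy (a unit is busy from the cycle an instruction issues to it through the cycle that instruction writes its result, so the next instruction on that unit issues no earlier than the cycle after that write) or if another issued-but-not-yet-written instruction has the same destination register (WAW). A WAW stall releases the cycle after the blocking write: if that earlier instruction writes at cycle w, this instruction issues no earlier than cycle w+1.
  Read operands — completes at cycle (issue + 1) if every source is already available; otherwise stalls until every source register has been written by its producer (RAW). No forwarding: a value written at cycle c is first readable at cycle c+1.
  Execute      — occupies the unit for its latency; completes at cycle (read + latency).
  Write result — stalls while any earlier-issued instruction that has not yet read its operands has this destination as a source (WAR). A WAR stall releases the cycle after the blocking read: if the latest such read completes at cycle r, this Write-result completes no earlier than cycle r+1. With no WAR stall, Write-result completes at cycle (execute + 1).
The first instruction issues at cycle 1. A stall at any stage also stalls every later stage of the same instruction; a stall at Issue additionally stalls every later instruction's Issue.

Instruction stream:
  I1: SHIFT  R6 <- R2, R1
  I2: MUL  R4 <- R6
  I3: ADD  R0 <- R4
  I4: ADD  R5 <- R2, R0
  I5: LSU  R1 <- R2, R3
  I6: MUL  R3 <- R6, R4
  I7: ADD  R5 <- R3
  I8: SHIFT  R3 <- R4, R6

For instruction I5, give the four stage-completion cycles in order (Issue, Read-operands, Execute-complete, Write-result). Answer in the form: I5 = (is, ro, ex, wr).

I5 = (18, 19, 20, 21)

[1] I1 dispatched to SHIFT
[2] I1 operands ready | I2 dispatched to MUL
[3] I1 complete | I3 dispatched to ADD
[4] R6←I1
[5] I2 operands ready
[11] I2 complete
[12] R4←I2
[13] I3 operands ready
[15] I3 complete
[16] R0←I3
[17] I4 dispatched to ADD
[18] I4 operands ready | I5 dispatched to LSU
[19] I5 operands ready | I6 dispatched to MUL
[20] I4 complete | I5 complete | I6 operands ready
[21] R5←I4 | R1←I5
[22] I7 dispatched to ADD
[26] I6 complete
[27] R3←I6
[28] I7 operands ready | I8 dispatched to SHIFT
[29] I8 operands ready
[30] I7 complete | I8 complete
[31] R5←I7 | R3←I8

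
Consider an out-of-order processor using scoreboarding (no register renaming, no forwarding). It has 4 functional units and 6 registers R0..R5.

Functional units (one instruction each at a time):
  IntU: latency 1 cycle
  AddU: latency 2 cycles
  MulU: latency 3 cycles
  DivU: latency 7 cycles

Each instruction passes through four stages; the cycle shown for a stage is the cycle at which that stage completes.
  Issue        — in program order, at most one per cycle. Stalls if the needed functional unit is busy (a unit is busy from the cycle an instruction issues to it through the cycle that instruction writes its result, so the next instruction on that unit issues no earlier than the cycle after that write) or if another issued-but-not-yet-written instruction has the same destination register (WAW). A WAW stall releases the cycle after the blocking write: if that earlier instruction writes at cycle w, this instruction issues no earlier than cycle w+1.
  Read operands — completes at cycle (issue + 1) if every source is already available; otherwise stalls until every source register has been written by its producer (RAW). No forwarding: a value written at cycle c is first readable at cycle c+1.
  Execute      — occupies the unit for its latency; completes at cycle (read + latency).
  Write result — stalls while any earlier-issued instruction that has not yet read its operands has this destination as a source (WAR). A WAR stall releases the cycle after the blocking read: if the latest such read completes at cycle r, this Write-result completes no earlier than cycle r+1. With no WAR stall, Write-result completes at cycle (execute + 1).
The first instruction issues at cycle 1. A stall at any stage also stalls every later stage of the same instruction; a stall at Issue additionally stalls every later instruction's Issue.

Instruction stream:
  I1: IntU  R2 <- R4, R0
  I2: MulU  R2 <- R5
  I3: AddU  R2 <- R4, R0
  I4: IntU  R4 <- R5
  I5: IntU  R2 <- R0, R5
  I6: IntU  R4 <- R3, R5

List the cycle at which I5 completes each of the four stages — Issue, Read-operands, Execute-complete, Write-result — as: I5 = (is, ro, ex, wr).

I5 = (16, 17, 18, 19)

I1 -> (1, 2, 3, 4)
I2 -> (5, 6, 9, 10)  // WAW R2: wait I1 write@4
I3 -> (11, 12, 14, 15)  // WAW R2: wait I2 write@10
I4 -> (12, 13, 14, 15)
I5 -> (16, 17, 18, 19)  // struct: IntU busy until I4 writes@15
I6 -> (20, 21, 22, 23)  // struct: IntU busy until I5 writes@19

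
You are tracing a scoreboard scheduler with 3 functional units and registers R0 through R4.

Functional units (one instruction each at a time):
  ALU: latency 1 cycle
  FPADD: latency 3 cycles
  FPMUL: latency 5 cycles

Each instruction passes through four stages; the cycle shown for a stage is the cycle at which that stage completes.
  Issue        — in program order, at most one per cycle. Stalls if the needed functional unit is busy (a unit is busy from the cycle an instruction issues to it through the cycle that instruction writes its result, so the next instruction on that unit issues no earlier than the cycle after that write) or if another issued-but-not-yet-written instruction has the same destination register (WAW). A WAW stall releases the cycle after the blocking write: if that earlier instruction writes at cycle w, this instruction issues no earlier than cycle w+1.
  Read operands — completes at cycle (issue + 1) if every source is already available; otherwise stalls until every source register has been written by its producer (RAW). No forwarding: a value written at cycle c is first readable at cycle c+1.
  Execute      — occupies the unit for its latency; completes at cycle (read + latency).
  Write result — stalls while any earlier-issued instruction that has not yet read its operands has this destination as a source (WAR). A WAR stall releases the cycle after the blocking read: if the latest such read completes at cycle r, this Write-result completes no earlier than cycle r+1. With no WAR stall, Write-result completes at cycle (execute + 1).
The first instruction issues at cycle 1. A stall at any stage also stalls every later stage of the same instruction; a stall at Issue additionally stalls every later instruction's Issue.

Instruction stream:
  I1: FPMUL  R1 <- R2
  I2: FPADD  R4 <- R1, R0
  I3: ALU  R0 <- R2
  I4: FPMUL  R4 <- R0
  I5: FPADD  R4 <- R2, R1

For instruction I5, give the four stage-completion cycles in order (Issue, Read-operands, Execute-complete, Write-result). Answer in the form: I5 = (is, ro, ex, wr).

t=1  I1 dispatched to FPMUL
t=2  I1 operands ready · I2 dispatched to FPADD
t=3  I3 dispatched to ALU
t=4  I3 operands ready
t=5  I3 complete
t=7  I1 complete
t=8  R1←I1
t=9  I2 operands ready
t=10  R0←I3
t=12  I2 complete
t=13  R4←I2
t=14  I4 dispatched to FPMUL
t=15  I4 operands ready
t=20  I4 complete
t=21  R4←I4
t=22  I5 dispatched to FPADD
t=23  I5 operands ready
t=26  I5 complete
t=27  R4←I5

I5 = (22, 23, 26, 27)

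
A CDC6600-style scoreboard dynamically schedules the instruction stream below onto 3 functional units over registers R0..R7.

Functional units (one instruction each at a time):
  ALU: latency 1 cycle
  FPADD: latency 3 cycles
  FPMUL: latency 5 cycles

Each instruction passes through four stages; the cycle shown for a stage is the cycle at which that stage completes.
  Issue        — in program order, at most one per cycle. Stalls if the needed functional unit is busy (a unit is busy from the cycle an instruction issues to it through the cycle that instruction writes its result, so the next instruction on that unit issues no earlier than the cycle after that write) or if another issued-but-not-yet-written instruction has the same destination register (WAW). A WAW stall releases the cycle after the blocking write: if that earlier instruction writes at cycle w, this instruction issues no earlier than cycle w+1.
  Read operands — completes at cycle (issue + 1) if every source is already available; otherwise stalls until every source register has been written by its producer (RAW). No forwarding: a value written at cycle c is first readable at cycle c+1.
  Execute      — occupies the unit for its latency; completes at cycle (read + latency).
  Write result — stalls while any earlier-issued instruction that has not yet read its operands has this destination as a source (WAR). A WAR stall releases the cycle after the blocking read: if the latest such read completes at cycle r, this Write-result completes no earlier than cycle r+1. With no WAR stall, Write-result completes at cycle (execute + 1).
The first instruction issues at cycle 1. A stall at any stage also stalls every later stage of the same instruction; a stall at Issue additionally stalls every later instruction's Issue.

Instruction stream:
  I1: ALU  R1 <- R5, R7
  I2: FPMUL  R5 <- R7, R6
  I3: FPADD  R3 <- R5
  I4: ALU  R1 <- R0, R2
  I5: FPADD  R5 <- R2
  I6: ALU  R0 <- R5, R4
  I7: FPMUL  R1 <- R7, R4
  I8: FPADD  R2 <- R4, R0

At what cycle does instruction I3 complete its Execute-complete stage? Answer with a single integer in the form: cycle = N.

cycle = 13

[1] issue I1 (ALU)
[2] I1 read-ops | issue I2 (FPMUL)
[3] I1 finished on ALU | I2 read-ops | issue I3 (FPADD)
[4] I1→R1
[5] issue I4 (ALU)
[6] I4 read-ops
[7] I4 finished on ALU
[8] I2 finished on FPMUL | I4→R1
[9] I2→R5
[10] I3 read-ops
[13] I3 finished on FPADD
[14] I3→R3
[15] issue I5 (FPADD)
[16] I5 read-ops | issue I6 (ALU)
[17] issue I7 (FPMUL)
[18] I7 read-ops
[19] I5 finished on FPADD
[20] I5→R5
[21] I6 read-ops | issue I8 (FPADD)
[22] I6 finished on ALU
[23] I6→R0 | I7 finished on FPMUL
[24] I7→R1 | I8 read-ops
[27] I8 finished on FPADD
[28] I8→R2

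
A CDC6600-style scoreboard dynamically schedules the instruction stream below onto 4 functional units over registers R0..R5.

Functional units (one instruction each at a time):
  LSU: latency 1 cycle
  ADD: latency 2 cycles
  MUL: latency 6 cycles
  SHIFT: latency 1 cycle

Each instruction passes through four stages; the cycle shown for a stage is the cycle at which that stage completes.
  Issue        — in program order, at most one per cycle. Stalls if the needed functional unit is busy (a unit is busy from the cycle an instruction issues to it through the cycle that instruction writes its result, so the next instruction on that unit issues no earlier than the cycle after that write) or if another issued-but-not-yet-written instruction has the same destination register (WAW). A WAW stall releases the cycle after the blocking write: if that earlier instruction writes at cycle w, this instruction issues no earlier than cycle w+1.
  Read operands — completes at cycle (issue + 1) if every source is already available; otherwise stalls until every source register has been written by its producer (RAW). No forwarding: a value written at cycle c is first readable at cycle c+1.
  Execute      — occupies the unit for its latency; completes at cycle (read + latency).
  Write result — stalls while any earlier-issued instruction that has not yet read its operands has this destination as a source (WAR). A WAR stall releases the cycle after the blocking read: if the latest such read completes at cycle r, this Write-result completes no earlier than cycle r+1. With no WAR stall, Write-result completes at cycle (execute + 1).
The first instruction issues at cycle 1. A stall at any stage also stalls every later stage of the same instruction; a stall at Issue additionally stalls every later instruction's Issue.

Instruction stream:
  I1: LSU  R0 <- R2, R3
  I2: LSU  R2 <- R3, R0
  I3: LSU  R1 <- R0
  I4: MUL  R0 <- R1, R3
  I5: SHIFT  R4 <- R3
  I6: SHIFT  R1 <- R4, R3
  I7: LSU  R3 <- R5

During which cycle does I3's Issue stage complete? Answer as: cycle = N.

I1: IS=1 RO=2 EX=3 WR=4
I2: IS=5 RO=6 EX=7 WR=8  [struct: LSU busy until I1 writes@4]
I3: IS=9 RO=10 EX=11 WR=12  [struct: LSU busy until I2 writes@8]
I4: IS=10 RO=13 EX=19 WR=20  [RAW R1: wait I3 write@12]
I5: IS=11 RO=12 EX=13 WR=14
I6: IS=15 RO=16 EX=17 WR=18  [struct: SHIFT busy until I5 writes@14]
I7: IS=16 RO=17 EX=18 WR=19

cycle = 9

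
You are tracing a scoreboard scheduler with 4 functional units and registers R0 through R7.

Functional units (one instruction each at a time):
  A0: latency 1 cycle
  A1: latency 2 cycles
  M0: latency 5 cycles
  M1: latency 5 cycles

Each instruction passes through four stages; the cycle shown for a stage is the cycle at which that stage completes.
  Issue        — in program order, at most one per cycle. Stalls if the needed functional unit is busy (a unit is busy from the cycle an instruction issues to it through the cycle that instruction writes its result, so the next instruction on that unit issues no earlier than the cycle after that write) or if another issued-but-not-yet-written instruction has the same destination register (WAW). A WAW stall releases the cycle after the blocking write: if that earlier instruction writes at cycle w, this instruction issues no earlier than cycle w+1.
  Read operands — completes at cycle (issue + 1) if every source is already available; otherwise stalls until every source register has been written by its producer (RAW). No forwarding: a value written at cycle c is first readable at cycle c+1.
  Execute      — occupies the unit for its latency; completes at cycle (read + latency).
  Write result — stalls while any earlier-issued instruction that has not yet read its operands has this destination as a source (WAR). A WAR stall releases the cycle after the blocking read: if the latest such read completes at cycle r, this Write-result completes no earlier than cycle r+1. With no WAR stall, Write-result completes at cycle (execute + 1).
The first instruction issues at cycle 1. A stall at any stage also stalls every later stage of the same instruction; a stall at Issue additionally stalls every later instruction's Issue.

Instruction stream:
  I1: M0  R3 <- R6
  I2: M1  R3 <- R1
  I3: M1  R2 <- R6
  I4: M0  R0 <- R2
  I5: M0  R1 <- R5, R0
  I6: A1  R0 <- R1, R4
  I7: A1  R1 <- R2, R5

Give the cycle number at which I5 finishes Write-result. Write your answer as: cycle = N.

I1 -> (1, 2, 7, 8)
I2 -> (9, 10, 15, 16)  // WAW R3: wait I1 write@8
I3 -> (17, 18, 23, 24)  // struct: M1 busy until I2 writes@16
I4 -> (18, 25, 30, 31)  // RAW R2: wait I3 write@24
I5 -> (32, 33, 38, 39)  // struct: M0 busy until I4 writes@31
I6 -> (33, 40, 42, 43)  // RAW R1: wait I5 write@39
I7 -> (44, 45, 47, 48)  // struct: A1 busy until I6 writes@43

cycle = 39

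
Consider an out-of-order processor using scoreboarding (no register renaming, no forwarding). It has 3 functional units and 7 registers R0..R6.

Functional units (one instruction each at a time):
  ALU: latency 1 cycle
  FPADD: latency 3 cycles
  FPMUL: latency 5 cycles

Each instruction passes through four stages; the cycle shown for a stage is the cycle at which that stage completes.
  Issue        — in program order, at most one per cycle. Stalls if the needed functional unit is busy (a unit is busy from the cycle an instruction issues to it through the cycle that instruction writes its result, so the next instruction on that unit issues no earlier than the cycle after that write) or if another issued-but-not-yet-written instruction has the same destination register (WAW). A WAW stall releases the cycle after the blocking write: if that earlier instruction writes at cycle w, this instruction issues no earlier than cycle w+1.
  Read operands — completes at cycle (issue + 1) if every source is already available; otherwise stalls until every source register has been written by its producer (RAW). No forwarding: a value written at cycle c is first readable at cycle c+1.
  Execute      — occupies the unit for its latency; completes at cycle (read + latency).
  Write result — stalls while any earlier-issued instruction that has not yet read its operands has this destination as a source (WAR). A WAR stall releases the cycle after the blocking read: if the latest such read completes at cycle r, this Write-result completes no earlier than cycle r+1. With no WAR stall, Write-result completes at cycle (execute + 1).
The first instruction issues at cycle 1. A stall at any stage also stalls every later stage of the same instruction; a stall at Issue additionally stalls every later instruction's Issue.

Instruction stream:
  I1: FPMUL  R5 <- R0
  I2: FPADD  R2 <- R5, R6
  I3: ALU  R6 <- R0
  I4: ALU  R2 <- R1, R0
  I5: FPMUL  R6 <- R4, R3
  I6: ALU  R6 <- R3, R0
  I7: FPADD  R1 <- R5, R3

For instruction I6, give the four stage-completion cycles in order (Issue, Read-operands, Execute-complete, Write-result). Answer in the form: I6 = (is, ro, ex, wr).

I6 = (23, 24, 25, 26)

c1: issue I1 (FPMUL)
c2: I1 read-ops | issue I2 (FPADD)
c3: issue I3 (ALU)
c4: I3 read-ops
c5: I3 finished on ALU
c7: I1 finished on FPMUL
c8: I1→R5
c9: I2 read-ops
c10: I3→R6
c12: I2 finished on FPADD
c13: I2→R2
c14: issue I4 (ALU)
c15: I4 read-ops | issue I5 (FPMUL)
c16: I4 finished on ALU | I5 read-ops
c17: I4→R2
c21: I5 finished on FPMUL
c22: I5→R6
c23: issue I6 (ALU)
c24: I6 read-ops | issue I7 (FPADD)
c25: I6 finished on ALU | I7 read-ops
c26: I6→R6
c28: I7 finished on FPADD
c29: I7→R1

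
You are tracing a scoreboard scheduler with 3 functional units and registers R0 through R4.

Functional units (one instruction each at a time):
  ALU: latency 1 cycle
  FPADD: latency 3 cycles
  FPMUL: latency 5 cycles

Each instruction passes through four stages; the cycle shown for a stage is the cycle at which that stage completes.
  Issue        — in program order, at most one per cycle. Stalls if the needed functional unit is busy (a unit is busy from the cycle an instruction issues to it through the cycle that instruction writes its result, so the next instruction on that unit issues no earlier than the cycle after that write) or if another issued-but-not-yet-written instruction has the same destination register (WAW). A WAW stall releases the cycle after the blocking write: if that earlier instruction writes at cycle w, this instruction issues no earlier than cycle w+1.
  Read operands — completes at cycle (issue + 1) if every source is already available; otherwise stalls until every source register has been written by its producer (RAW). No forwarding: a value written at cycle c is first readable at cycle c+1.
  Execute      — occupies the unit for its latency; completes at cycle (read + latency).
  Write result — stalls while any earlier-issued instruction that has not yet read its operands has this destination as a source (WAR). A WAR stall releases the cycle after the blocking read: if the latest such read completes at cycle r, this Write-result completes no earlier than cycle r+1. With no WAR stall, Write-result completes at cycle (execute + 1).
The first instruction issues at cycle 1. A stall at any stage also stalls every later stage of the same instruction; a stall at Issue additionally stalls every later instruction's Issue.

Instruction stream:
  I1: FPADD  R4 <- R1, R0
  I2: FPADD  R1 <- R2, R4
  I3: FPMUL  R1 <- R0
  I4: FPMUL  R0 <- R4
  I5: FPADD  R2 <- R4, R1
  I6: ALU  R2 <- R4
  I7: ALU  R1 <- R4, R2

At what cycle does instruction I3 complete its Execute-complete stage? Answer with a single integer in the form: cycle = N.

I1: IS=1 RO=2 EX=5 WR=6
I2: IS=7 RO=8 EX=11 WR=12  [struct: FPADD busy until I1 writes@6]
I3: IS=13 RO=14 EX=19 WR=20  [WAW R1: wait I2 write@12]
I4: IS=21 RO=22 EX=27 WR=28  [struct: FPMUL busy until I3 writes@20]
I5: IS=22 RO=23 EX=26 WR=27
I6: IS=28 RO=29 EX=30 WR=31  [WAW R2: wait I5 write@27]
I7: IS=32 RO=33 EX=34 WR=35  [struct: ALU busy until I6 writes@31]

cycle = 19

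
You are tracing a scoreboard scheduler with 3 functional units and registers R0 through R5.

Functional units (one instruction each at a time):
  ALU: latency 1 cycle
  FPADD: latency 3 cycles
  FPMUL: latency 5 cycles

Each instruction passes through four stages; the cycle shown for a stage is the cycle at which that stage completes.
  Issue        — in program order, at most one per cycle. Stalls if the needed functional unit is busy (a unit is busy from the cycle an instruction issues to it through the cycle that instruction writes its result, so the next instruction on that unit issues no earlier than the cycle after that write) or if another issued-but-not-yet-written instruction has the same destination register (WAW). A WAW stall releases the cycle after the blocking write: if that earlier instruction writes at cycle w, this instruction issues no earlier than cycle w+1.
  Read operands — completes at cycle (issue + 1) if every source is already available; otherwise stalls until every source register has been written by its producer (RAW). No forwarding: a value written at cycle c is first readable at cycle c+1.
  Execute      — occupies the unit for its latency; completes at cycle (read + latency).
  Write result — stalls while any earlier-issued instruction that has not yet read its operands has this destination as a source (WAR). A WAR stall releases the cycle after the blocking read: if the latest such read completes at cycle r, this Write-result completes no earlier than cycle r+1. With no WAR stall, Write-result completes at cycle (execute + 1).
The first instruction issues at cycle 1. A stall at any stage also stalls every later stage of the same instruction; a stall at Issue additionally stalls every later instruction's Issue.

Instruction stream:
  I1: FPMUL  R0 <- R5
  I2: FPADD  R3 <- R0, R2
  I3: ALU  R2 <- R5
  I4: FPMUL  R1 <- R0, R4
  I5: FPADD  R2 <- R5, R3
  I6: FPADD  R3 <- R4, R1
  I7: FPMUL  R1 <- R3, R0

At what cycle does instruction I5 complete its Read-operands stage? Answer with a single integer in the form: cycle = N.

[1] I1 dispatched to FPMUL
[2] I1 operands ready | I2 dispatched to FPADD
[3] I3 dispatched to ALU
[4] I3 operands ready
[5] I3 complete
[7] I1 complete
[8] R0←I1
[9] I2 operands ready | I4 dispatched to FPMUL
[10] R2←I3 | I4 operands ready
[12] I2 complete
[13] R3←I2
[14] I5 dispatched to FPADD
[15] I4 complete | I5 operands ready
[16] R1←I4
[18] I5 complete
[19] R2←I5
[20] I6 dispatched to FPADD
[21] I6 operands ready | I7 dispatched to FPMUL
[24] I6 complete
[25] R3←I6
[26] I7 operands ready
[31] I7 complete
[32] R1←I7

cycle = 15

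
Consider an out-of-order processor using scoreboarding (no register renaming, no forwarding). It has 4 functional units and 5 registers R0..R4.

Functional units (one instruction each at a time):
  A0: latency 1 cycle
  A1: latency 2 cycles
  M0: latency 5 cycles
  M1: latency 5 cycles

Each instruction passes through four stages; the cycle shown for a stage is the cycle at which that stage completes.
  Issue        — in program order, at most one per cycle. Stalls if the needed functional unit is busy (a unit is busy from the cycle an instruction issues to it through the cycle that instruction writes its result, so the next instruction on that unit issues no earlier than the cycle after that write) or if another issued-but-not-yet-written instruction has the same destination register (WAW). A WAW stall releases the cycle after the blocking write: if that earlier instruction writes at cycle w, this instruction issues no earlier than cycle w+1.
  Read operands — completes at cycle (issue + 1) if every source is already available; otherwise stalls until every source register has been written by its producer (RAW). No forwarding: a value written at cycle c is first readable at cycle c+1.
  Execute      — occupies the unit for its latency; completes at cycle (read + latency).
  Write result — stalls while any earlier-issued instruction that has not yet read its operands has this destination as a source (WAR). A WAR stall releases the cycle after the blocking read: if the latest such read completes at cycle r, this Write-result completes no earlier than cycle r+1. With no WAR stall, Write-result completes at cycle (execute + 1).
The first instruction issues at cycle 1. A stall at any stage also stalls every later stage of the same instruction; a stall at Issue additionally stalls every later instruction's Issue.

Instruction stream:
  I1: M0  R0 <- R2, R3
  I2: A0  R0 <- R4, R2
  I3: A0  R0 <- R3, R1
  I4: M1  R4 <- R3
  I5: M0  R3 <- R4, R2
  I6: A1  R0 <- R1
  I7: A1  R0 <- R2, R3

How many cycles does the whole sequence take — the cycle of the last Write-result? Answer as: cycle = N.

cycle = 32

cycle 1: issue I1 (M0)
cycle 2: I1 read-ops
cycle 7: I1 finished on M0
cycle 8: I1→R0
cycle 9: issue I2 (A0)
cycle 10: I2 read-ops
cycle 11: I2 finished on A0
cycle 12: I2→R0
cycle 13: issue I3 (A0)
cycle 14: I3 read-ops; issue I4 (M1)
cycle 15: I3 finished on A0; I4 read-ops; issue I5 (M0)
cycle 16: I3→R0
cycle 17: issue I6 (A1)
cycle 18: I6 read-ops
cycle 20: I4 finished on M1; I6 finished on A1
cycle 21: I4→R4; I6→R0
cycle 22: I5 read-ops; issue I7 (A1)
cycle 27: I5 finished on M0
cycle 28: I5→R3
cycle 29: I7 read-ops
cycle 31: I7 finished on A1
cycle 32: I7→R0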